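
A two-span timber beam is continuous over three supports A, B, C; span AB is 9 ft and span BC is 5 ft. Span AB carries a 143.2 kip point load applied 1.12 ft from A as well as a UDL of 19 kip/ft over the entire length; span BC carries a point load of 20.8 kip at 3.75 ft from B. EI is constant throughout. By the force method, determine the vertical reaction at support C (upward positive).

Insert a hinge at B; M_B is the redundant, and each span becomes simply supported.
End slopes at the hinge B, treating each span as simply supported:
  span AB: point load 143.2 at a = 1.12: Pab(L + a)/(6LEI) = 236.9/EI
  span AB: UDL 19: wL³/(24EI) = 577.1/EI
  span BC: point load 20.8 at a = 3.75: Pab(L + b)/(6LEI) = 20.31/EI
  relative rotation θ_0 = (814 + 20.31)/EI = 834.3/EI
A unit hogging moment at B produces rotation L₁/(3EI) + L₂/(3EI) = 4.667/EI.
Slope continuity at B: θ_0 = M_B·4.667/EI, so M_B = 834.3/4.667 = 178.8 kip·ft (hogging).
Span BC, ΣM about C: R_B^{BC}·5 = 26 + 178.8, so R_B^{BC} = 40.96 kip and R_C = 20.8 − 40.96 = -20.16 kip.

R_C = -20.16 kip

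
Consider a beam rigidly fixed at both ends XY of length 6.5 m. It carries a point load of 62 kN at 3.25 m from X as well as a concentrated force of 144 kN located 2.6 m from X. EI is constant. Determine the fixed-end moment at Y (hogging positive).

M_Y = 140.2 kN·m

Take the two fixed-end moments M_X, M_Y as redundants; the released structure is the simple span XY.
On the primary (simply-supported) span, the end slopes from the loading are:
  at X: point load 62 at a = 3.25: Pab(L + b)/(6LEI) = 163.7/EI
  at Y: point load 62 at a = 3.25: Pab(L + a)/(6LEI) = 163.7/EI
  at X: point load 144 at a = 2.6: Pab(L + b)/(6LEI) = 389.4/EI
  at Y: point load 144 at a = 2.6: Pab(L + a)/(6LEI) = 340.7/EI
  θ_X0 = 553.1/EI,  θ_Y0 = 504.4/EI
Flexibility coefficients: a unit moment at one end gives L/(3EI) there and L/(6EI) at the far end, so f₁₁ = f₂₂ = 2.167/EI and f₁₂ = f₂₁ = 1.083/EI.
Compatibility — zero rotation at each built-in end:
  2.167 M_X + 1.083 M_Y = 553.1
  1.083 M_X + 2.167 M_Y = 504.4
Solving the pair gives M_X = 185.2 kN·m and M_Y = 140.2 kN·m (hogging).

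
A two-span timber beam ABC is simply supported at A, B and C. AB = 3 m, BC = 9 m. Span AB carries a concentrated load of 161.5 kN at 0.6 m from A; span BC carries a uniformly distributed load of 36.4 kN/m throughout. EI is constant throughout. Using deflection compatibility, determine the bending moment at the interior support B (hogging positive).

M_B = 288 kN·m

Insert a hinge at B; M_B is the redundant, and each span becomes simply supported.
Discontinuity in slope at B on the released structure — sum the simple-span end rotations:
  span AB: point load 161.5 at a = 0.6: Pab(L + a)/(6LEI) = 46.51/EI
  span BC: UDL 36.4: wL³/(24EI) = 1106/EI
  relative rotation θ_0 = (46.51 + 1106)/EI = 1152/EI
A unit hogging moment at B produces rotation L₁/(3EI) + L₂/(3EI) = 4/EI.
Compatibility: M_B·(L₁+L₂)/(3EI) = θ_0, giving M_B = 288 kN·m (hogging).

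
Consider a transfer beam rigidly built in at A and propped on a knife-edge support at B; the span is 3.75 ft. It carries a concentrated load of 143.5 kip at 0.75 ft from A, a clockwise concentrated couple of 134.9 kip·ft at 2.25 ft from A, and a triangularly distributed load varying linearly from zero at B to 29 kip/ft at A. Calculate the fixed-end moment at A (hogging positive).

M_A = 69.6 kip·ft

Remove the prop at B; the released (primary) structure is a cantilever built in at A.
Downward deflection at the released point B due to the loads:
  point load 143.5 at a = 0.75: Pa²(3L − a)/(6EI) = 141.3/EI
  clockwise couple 134.9 at a = 2.25: M₀a(2L − a)/(2EI) = 796.8/EI
  triangular load, peak 29 at the fixed end: w₀L⁴/(30EI) = 191.2/EI
  δ_0 = 1129/EI
Flexibility coefficient — unit upward force at B: δ_{BB} = L³/(3EI) = 17.58/EI.
Compatibility at B: δ_0 − R_B·δ_{BB} = 0, so R_B = 1129/17.58 = 64.24 kip.
Moment equilibrium about A: M_A = Σ(load moments about A) − R_B·L = 310.5 − 64.24×3.75 = 69.6 kip·ft.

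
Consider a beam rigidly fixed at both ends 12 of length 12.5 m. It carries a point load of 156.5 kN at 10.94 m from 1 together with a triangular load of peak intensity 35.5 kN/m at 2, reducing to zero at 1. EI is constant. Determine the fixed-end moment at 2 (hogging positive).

Release both end moments; the primary structure is a simply-supported span 12 with redundants M_1 and M_2.
On the primary (simply-supported) span, the end slopes from the loading are:
  at 1: point load 156.5 at a = 10.94: Pab(L + b)/(6LEI) = 500.7/EI
  at 2: point load 156.5 at a = 10.94: Pab(L + a)/(6LEI) = 834.7/EI
  at 1: triangular load, peak 35.5: 7w₀L³/(360EI) = 1348/EI
  at 2: triangular load, peak 35.5: w₀L³/(45EI) = 1541/EI
  θ_10 = 1849/EI,  θ_20 = 2376/EI
Flexibility coefficients: a unit moment at one end gives L/(3EI) there and L/(6EI) at the far end, so f₁₁ = f₂₂ = 4.167/EI and f₁₂ = f₂₁ = 2.083/EI.
Compatibility — zero rotation at each built-in end:
  4.167 M_1 + 2.083 M_2 = 1849
  2.083 M_1 + 4.167 M_2 = 2376
Solving the pair gives M_1 = 211.6 kN·m and M_2 = 464.3 kN·m (hogging).

M_2 = 464.3 kN·m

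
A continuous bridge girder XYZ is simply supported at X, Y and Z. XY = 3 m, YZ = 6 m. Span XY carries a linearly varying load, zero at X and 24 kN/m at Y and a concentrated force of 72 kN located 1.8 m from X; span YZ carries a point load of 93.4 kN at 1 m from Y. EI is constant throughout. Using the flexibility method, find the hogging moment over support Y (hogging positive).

M_Y = 66.19 kN·m

Release continuity at Y by inserting a hinge; the redundant is the internal moment M_Y. The primary structure is two simply-supported spans XY and YZ.
End slopes at the hinge Y, treating each span as simply supported:
  span XY: triangular load, peak 24: w₀L³/(45EI) = 14.4/EI
  span XY: point load 72 at a = 1.8: Pab(L + a)/(6LEI) = 41.47/EI
  span YZ: point load 93.4 at a = 1: Pab(L + b)/(6LEI) = 142.7/EI
  relative rotation θ_0 = (55.87 + 142.7)/EI = 198.6/EI
A unit hogging moment at Y produces rotation L₁/(3EI) + L₂/(3EI) = 3/EI.
Compatibility: M_Y·(L₁+L₂)/(3EI) = θ_0, giving M_Y = 66.19 kN·m (hogging).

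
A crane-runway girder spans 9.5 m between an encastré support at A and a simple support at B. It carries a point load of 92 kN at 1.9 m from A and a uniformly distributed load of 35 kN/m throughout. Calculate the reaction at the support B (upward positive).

R_B = 129.8 kN

Remove the prop at B; the released (primary) structure is a cantilever built in at A.
Downward deflection at the released point B due to the loads:
  point load 92 at a = 1.9: Pa²(3L − a)/(6EI) = 1472/EI
  UDL 35: wL⁴/(8EI) = 35635/EI
  δ_0 = 37107/EI
Flexibility coefficient — unit upward force at B: δ_{BB} = L³/(3EI) = 285.8/EI.
The prop prevents deflection at B: R_B = δ_0/δ_{BB} = 37107/285.8 = 129.8 kN.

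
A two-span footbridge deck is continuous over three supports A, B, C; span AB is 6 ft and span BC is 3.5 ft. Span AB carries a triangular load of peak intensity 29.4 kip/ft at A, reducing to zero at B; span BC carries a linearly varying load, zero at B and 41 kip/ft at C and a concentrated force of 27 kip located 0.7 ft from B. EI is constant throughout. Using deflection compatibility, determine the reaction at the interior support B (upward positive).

Take M_B as the redundant. Released structure: two simple spans AB and BC with a hinge at B.
Discontinuity in slope at B on the released structure — sum the simple-span end rotations:
  span AB: triangular load, peak 29.4: 7w₀L³/(360EI) = 123.5/EI
  span BC: triangular load, peak 41: 7w₀L³/(360EI) = 34.18/EI
  span BC: point load 27 at a = 0.7: Pab(L + b)/(6LEI) = 15.88/EI
  relative rotation θ_0 = (123.5 + 50.06)/EI = 173.5/EI
A unit hogging moment at B produces rotation L₁/(3EI) + L₂/(3EI) = 3.167/EI.
Slope continuity at B: θ_0 = M_B·3.167/EI, so M_B = 173.5/3.167 = 54.8 kip·ft (hogging).
Span AB, ΣM about A with M_B applied at B: R_B^{AB}·6 = 176.4 + 54.8, so R_B^{AB} = 38.53 kip and R_A = 88.2 − 38.53 = 49.67 kip.
Span BC, ΣM about C: R_B^{BC}·3.5 = 159.3 + 54.8, so R_B^{BC} = 61.17 kip and R_C = 98.75 − 61.17 = 37.58 kip.
R_B = 38.53 + 61.17 = 99.71 kip.

R_B = 99.71 kip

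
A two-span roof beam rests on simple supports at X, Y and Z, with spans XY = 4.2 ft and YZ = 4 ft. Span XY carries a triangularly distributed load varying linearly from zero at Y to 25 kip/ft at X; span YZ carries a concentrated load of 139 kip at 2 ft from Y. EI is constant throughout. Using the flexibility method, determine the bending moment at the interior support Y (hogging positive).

M_Y = 64.03 kip·ft

Release continuity at Y by inserting a hinge; the redundant is the internal moment M_Y. The primary structure is two simply-supported spans XY and YZ.
End slopes at the hinge Y, treating each span as simply supported:
  span XY: triangular load, peak 25: 7w₀L³/(360EI) = 36.02/EI
  span YZ: point load 139 at a = 2: Pab(L + b)/(6LEI) = 139/EI
  relative rotation θ_0 = (36.02 + 139)/EI = 175/EI
A unit hogging moment at Y produces rotation L₁/(3EI) + L₂/(3EI) = 2.733/EI.
Compatibility: M_Y·(L₁+L₂)/(3EI) = θ_0, giving M_Y = 64.03 kip·ft (hogging).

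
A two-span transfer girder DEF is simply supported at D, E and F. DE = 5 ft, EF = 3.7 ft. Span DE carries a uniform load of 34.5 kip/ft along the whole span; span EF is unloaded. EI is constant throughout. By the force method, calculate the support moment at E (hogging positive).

M_E = 61.96 kip·ft

Insert a hinge at E; M_E is the redundant, and each span becomes simply supported.
End slopes at the hinge E, treating each span as simply supported:
  span DE: UDL 34.5: wL³/(24EI) = 179.7/EI
  relative rotation θ_0 = (179.7 + 0)/EI = 179.7/EI
A unit hogging moment at E produces rotation L₁/(3EI) + L₂/(3EI) = 2.9/EI.
Slope continuity at E: θ_0 = M_E·2.9/EI, so M_E = 179.7/2.9 = 61.96 kip·ft (hogging).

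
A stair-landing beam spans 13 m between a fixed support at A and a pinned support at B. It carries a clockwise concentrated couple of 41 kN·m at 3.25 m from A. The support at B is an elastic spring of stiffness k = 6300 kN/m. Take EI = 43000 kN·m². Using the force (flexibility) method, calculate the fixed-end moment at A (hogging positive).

M_A = 14.34 kN·m

Remove the prop at B; the released (primary) structure is a cantilever built in at A.
Deflection at B on the released cantilever, summing each load's contribution:
  clockwise couple 41 at a = 3.25: M₀a(2L − a)/(2EI) = 1516/EI
Tip deflection under a unit load at B: L³/(3EI) = 732.3/EI.
With EI = 43000 kN·m²: δ_0 = 0.035249 m and δ_{BB} = 0.017031 m/kN.
Compatibility — the spring shortens by R_B/k under the reaction it provides: δ_0 − R_B·δ_{BB} = R_B/k. With 1/k = 0.000159 m/kN, R_B = δ_0 / (δ_{BB} + 1/k) = 0.035249 / (0.017031 + 0.000159) = 2.051 kN.
Moment equilibrium about A: M_A = Σ(load moments about A) − R_B·L = 41 − 2.051×13 = 14.34 kN·m.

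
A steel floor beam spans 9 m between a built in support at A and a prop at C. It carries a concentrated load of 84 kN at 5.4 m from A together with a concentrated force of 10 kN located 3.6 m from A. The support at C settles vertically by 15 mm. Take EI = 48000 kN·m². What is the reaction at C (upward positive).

Choose R_C as the redundant. The primary structure is the cantilever fixed at A.
Free-end deflection of the primary structure under the applied loading (downward +):
  point load 84 at a = 5.4: Pa²(3L − a)/(6EI) = 8818/EI
  point load 10 at a = 3.6: Pa²(3L − a)/(6EI) = 505.4/EI
  δ_0 = 9323/EI
Flexibility coefficient — unit upward force at C: δ_{CC} = L³/(3EI) = 243/EI.
With EI = 48000 kN·m²: δ_0 = 0.19424 m and δ_{CC} = 0.005063 m/kN.
Compatibility — the beam at C must follow the support down by 0.015 m: δ_0 − R_C·δ_{CC} = 0.015, so R_C = (0.19424 − 0.015)/0.005063 = 35.41 kN.

R_C = 35.41 kN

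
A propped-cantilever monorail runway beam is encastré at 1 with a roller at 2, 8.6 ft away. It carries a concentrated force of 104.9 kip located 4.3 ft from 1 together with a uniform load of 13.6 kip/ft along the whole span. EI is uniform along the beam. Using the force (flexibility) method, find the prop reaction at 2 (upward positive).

Take the reaction at 2 as the redundant and release it; the primary structure is a cantilever fixed at 1.
Downward deflection at the released point 2 due to the loads:
  point load 104.9 at a = 4.3: Pa²(3L − a)/(6EI) = 6950/EI
  UDL 13.6: wL⁴/(8EI) = 9299/EI
  δ_0 = 16249/EI
Flexibility coefficient — unit upward force at 2: δ_{22} = L³/(3EI) = 212/EI.
Compatibility at 2: δ_0 − R_2·δ_{22} = 0, so R_2 = 16249/212 = 76.64 kip.

R_2 = 76.64 kip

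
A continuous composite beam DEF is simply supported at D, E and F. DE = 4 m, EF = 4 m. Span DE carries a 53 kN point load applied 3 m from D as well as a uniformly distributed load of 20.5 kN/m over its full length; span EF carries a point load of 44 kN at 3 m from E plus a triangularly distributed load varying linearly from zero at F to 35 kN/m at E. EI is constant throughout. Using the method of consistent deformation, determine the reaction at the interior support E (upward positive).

Take M_E as the redundant. Released structure: two simple spans DE and EF with a hinge at E.
Discontinuity in slope at E on the released structure — sum the simple-span end rotations:
  span DE: point load 53 at a = 3: Pab(L + a)/(6LEI) = 46.38/EI
  span DE: UDL 20.5: wL³/(24EI) = 54.67/EI
  span EF: point load 44 at a = 3: Pab(L + b)/(6LEI) = 27.5/EI
  span EF: triangular load, peak 35: w₀L³/(45EI) = 49.78/EI
  relative rotation θ_0 = (101 + 77.28)/EI = 178.3/EI
A unit hogging moment at E produces rotation L₁/(3EI) + L₂/(3EI) = 2.667/EI.
Slope continuity at E: θ_0 = M_E·2.667/EI, so M_E = 178.3/2.667 = 66.87 kN·m (hogging).
Span DE, ΣM about D with M_E applied at E: R_E^{DE}·4 = 323 + 66.87, so R_E^{DE} = 97.47 kN and R_D = 135 − 97.47 = 37.53 kN.
Span EF, ΣM about F: R_E^{EF}·4 = 230.7 + 66.87, so R_E^{EF} = 74.38 kN and R_F = 114 − 74.38 = 39.62 kN.
R_E = 97.47 + 74.38 = 171.9 kN.

R_E = 171.9 kN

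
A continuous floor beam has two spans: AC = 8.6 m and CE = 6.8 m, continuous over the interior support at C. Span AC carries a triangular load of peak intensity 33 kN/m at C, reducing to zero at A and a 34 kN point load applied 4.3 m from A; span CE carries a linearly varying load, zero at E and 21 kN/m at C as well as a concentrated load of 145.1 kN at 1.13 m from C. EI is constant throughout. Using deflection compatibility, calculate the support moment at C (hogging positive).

Take M_C as the redundant. Released structure: two simple spans AC and CE with a hinge at C.
End slopes at the hinge C, treating each span as simply supported:
  span AC: triangular load, peak 33: w₀L³/(45EI) = 466.4/EI
  span AC: point load 34 at a = 4.3: Pab(L + a)/(6LEI) = 157.2/EI
  span CE: triangular load, peak 21: w₀L³/(45EI) = 146.7/EI
  span CE: point load 145.1 at a = 1.13: Pab(L + b)/(6LEI) = 284.1/EI
  relative rotation θ_0 = (623.6 + 430.9)/EI = 1054/EI
A unit hogging moment at C produces rotation L₁/(3EI) + L₂/(3EI) = 5.133/EI.
Slope continuity at C: θ_0 = M_C·5.133/EI, so M_C = 1054/5.133 = 205.4 kN·m (hogging).

M_C = 205.4 kN·m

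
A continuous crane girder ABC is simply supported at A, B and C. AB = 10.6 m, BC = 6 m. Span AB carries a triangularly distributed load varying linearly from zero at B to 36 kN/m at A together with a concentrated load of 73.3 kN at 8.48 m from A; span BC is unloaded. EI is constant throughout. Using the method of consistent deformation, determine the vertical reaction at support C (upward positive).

R_C = -37.02 kN

Release continuity at B by inserting a hinge; the redundant is the internal moment M_B. The primary structure is two simply-supported spans AB and BC.
Rotations at B on the released spans (each span's end-slope, ×1/EI):
  span AB: triangular load, peak 36: 7w₀L³/(360EI) = 833.7/EI
  span AB: point load 73.3 at a = 8.48: Pab(L + a)/(6LEI) = 395.3/EI
  relative rotation θ_0 = (1229 + 0)/EI = 1229/EI
A unit hogging moment at B produces rotation L₁/(3EI) + L₂/(3EI) = 5.533/EI.
Slope continuity at B: θ_0 = M_B·5.533/EI, so M_B = 1229/5.533 = 222.1 kN·m (hogging).
Span BC, ΣM about C: R_B^{BC}·6 = 0 + 222.1, so R_B^{BC} = 37.02 kN and R_C = 0 − 37.02 = -37.02 kN.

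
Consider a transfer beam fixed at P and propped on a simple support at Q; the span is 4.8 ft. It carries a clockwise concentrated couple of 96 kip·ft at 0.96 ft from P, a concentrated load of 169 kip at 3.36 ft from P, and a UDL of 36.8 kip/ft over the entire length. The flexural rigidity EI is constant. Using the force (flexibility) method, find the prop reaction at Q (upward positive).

Release the roller at Q. Primary structure: cantilever fixed at P.
Downward deflection at the released point Q due to the loads:
  clockwise couple 96 at a = 0.96: M₀a(2L − a)/(2EI) = 398.1/EI
  point load 169 at a = 3.36: Pa²(3L − a)/(6EI) = 3511/EI
  UDL 36.8: wL⁴/(8EI) = 2442/EI
  δ_0 = 6351/EI
Tip deflection under a unit load at Q: L³/(3EI) = 36.86/EI.
The prop prevents deflection at Q: R_Q = δ_0/δ_{QQ} = 6351/36.86 = 172.3 kip.

R_Q = 172.3 kip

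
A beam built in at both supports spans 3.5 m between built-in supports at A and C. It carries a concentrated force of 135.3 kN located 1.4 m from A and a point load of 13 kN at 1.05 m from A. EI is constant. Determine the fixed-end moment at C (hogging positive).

Take the two fixed-end moments M_A, M_C as redundants; the released structure is the simple span AC.
End rotations of the released simple span under the applied load (×1/EI):
  at A: point load 135.3 at a = 1.4: Pab(L + b)/(6LEI) = 106.1/EI
  at C: point load 135.3 at a = 1.4: Pab(L + a)/(6LEI) = 92.82/EI
  at A: point load 13 at a = 1.05: Pab(L + b)/(6LEI) = 9.475/EI
  at C: point load 13 at a = 1.05: Pab(L + a)/(6LEI) = 7.246/EI
  θ_A0 = 115.6/EI,  θ_C0 = 100.1/EI
Flexibility coefficients: a unit moment at one end gives L/(3EI) there and L/(6EI) at the far end, so f₁₁ = f₂₂ = 1.167/EI and f₁₂ = f₂₁ = 0.5833/EI.
Compatibility — zero rotation at each built-in end:
  1.167 M_A + 0.5833 M_C = 115.6
  0.5833 M_A + 1.167 M_C = 100.1
Solving the pair gives M_A = 74.88 kN·m and M_C = 48.33 kN·m (hogging).

M_C = 48.33 kN·m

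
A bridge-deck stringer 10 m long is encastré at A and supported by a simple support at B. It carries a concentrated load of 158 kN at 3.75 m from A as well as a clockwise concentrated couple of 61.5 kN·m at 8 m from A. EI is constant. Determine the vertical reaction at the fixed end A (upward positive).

Choose R_B as the redundant. The primary structure is the cantilever fixed at A.
Primary-structure tip deflection at B by superposition:
  point load 158 at a = 3.75: Pa²(3L − a)/(6EI) = 9721/EI
  clockwise couple 61.5 at a = 8: M₀a(2L − a)/(2EI) = 2952/EI
  δ_0 = 12673/EI
Tip deflection under a unit load at B: L³/(3EI) = 333.3/EI.
The prop prevents deflection at B: R_B = δ_0/δ_{BB} = 12673/333.3 = 38.02 kN.
Vertical equilibrium: R_A = ΣP − R_B = 158 − 38.02 = 120 kN.

R_A = 120 kN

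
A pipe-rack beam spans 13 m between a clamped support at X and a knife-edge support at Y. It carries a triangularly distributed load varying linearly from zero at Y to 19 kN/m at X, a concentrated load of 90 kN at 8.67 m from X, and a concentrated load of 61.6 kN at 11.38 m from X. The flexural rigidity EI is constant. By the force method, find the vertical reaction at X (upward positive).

Take the reaction at Y as the redundant and release it; the primary structure is a cantilever fixed at X.
Deflection at Y on the released cantilever, summing each load's contribution:
  triangular load, peak 19 at the fixed end: w₀L⁴/(30EI) = 18089/EI
  point load 90 at a = 8.67: Pa²(3L − a)/(6EI) = 34198/EI
  point load 61.6 at a = 11.38: Pa²(3L − a)/(6EI) = 36723/EI
  δ_0 = 89010/EI
Tip deflection under a unit load at Y: L³/(3EI) = 732.3/EI.
Compatibility at Y: δ_0 − R_Y·δ_{YY} = 0, so R_Y = 89010/732.3 = 121.5 kN.
Vertical equilibrium: R_X = ΣP − R_Y = 275.1 − 121.5 = 153.6 kN.

R_X = 153.6 kN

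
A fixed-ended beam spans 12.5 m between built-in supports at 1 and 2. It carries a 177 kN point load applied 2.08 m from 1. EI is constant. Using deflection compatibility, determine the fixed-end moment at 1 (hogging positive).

Release both end moments; the primary structure is a simply-supported span 12 with redundants M_1 and M_2.
On the primary (simply-supported) span, the end slopes from the loading are:
  at 1: point load 177 at a = 2.08: Pab(L + b)/(6LEI) = 1172/EI
  at 2: point load 177 at a = 2.08: Pab(L + a)/(6LEI) = 745.8/EI
  θ_10 = 1172/EI,  θ_20 = 745.8/EI
Flexibility coefficients: a unit moment at one end gives L/(3EI) there and L/(6EI) at the far end, so f₁₁ = f₂₂ = 4.167/EI and f₁₂ = f₂₁ = 2.083/EI.
Compatibility — zero rotation at each built-in end:
  4.167 M_1 + 2.083 M_2 = 1172
  2.083 M_1 + 4.167 M_2 = 745.8
Solving the pair gives M_1 = 255.8 kN·m and M_2 = 51.07 kN·m (hogging).

M_1 = 255.8 kN·m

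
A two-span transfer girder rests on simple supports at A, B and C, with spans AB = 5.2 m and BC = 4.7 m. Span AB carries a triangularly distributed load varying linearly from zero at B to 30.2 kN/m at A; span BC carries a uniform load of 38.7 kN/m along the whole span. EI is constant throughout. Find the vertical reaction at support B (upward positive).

R_B = 147.8 kN

Take M_B as the redundant. Released structure: two simple spans AB and BC with a hinge at B.
End slopes at the hinge B, treating each span as simply supported:
  span AB: triangular load, peak 30.2: 7w₀L³/(360EI) = 82.57/EI
  span BC: UDL 38.7: wL³/(24EI) = 167.4/EI
  relative rotation θ_0 = (82.57 + 167.4)/EI = 250/EI
A unit hogging moment at B produces rotation L₁/(3EI) + L₂/(3EI) = 3.3/EI.
Compatibility: M_B·(L₁+L₂)/(3EI) = θ_0, giving M_B = 75.75 kN·m (hogging).
Span AB, ΣM about A with M_B applied at B: R_B^{AB}·5.2 = 136.1 + 75.75, so R_B^{AB} = 40.74 kN and R_A = 78.52 − 40.74 = 37.78 kN.
Span BC, ΣM about C: R_B^{BC}·4.7 = 427.4 + 75.75, so R_B^{BC} = 107.1 kN and R_C = 181.9 − 107.1 = 74.83 kN.
R_B = 40.74 + 107.1 = 147.8 kN.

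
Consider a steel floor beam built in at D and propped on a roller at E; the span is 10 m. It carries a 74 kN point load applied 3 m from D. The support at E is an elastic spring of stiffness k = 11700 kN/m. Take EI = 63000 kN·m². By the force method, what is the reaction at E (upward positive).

R_E = 8.848 kN

Remove the prop at E; the released (primary) structure is a cantilever built in at D.
Deflection at E on the released cantilever, summing each load's contribution:
  point load 74 at a = 3: Pa²(3L − a)/(6EI) = 2997/EI
Flexibility coefficient — unit upward force at E: δ_{EE} = L³/(3EI) = 333.3/EI.
With EI = 63000 kN·m²: δ_0 = 0.047571 m and δ_{EE} = 0.005291 m/kN.
Compatibility — the spring shortens by R_E/k under the reaction it provides: δ_0 − R_E·δ_{EE} = R_E/k. With 1/k = 0.000085 m/kN, R_E = δ_0 / (δ_{EE} + 1/k) = 0.047571 / (0.005291 + 0.000085) = 8.848 kN.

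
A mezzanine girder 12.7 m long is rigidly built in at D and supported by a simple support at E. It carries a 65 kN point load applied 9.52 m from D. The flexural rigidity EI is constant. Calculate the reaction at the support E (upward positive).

R_E = 41.1 kN

Take the reaction at E as the redundant and release it; the primary structure is a cantilever fixed at D.
Deflection at E on the released cantilever, summing each load's contribution:
  point load 65 at a = 9.52: Pa²(3L − a)/(6EI) = 28061/EI
Tip deflection under a unit load at E: L³/(3EI) = 682.8/EI.
Compatibility at E: δ_0 − R_E·δ_{EE} = 0, so R_E = 28061/682.8 = 41.1 kN.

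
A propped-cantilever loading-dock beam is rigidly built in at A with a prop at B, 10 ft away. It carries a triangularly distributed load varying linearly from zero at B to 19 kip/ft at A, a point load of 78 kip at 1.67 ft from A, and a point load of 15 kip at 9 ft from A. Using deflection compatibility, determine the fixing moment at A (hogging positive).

Choose R_B as the redundant. The primary structure is the cantilever fixed at A.
Deflection at B on the released cantilever, summing each load's contribution:
  triangular load, peak 19 at the fixed end: w₀L⁴/(30EI) = 6333/EI
  point load 78 at a = 1.67: Pa²(3L − a)/(6EI) = 1027/EI
  point load 15 at a = 9: Pa²(3L − a)/(6EI) = 4252/EI
  δ_0 = 11613/EI
Tip deflection under a unit load at B: L³/(3EI) = 333.3/EI.
Compatibility at B: δ_0 − R_B·δ_{BB} = 0, so R_B = 11613/333.3 = 34.84 kip.
Moment equilibrium about A: M_A = Σ(load moments about A) − R_B·L = 581.9 − 34.84×10 = 233.5 kip·ft.

M_A = 233.5 kip·ft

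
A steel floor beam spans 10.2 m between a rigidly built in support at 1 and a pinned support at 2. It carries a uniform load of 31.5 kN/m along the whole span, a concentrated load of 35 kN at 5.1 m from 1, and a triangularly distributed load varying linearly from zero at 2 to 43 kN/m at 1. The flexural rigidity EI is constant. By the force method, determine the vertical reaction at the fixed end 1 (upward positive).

R_1 = 400.3 kN

Remove the prop at 2; the released (primary) structure is a cantilever built in at 1.
Free-end deflection of the primary structure under the applied loading (downward +):
  UDL 31.5: wL⁴/(8EI) = 42621/EI
  point load 35 at a = 5.1: Pa²(3L − a)/(6EI) = 3869/EI
  triangular load, peak 43 at the fixed end: w₀L⁴/(30EI) = 15515/EI
  δ_0 = 62005/EI
Tip deflection under a unit load at 2: L³/(3EI) = 353.7/EI.
Compatibility at 2: δ_0 − R_2·δ_{22} = 0, so R_2 = 62005/353.7 = 175.3 kN.
Vertical equilibrium: R_1 = ΣP − R_2 = 575.6 − 175.3 = 400.3 kN.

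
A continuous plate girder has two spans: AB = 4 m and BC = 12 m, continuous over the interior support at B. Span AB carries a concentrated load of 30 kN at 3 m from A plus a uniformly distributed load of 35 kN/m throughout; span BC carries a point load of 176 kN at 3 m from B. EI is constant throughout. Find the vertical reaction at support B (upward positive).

Insert a hinge at B; M_B is the redundant, and each span becomes simply supported.
Rotations at B on the released spans (each span's end-slope, ×1/EI):
  span AB: point load 30 at a = 3: Pab(L + a)/(6LEI) = 26.25/EI
  span AB: UDL 35: wL³/(24EI) = 93.33/EI
  span BC: point load 176 at a = 3: Pab(L + b)/(6LEI) = 1386/EI
  relative rotation θ_0 = (119.6 + 1386)/EI = 1506/EI
A unit hogging moment at B produces rotation L₁/(3EI) + L₂/(3EI) = 5.333/EI.
Slope continuity at B: θ_0 = M_B·5.333/EI, so M_B = 1506/5.333 = 282.3 kN·m (hogging).
Span AB, ΣM about A with M_B applied at B: R_B^{AB}·4 = 370 + 282.3, so R_B^{AB} = 163.1 kN and R_A = 170 − 163.1 = 6.926 kN.
Span BC, ΣM about C: R_B^{BC}·12 = 1584 + 282.3, so R_B^{BC} = 155.5 kN and R_C = 176 − 155.5 = 20.48 kN.
R_B = 163.1 + 155.5 = 318.6 kN.

R_B = 318.6 kN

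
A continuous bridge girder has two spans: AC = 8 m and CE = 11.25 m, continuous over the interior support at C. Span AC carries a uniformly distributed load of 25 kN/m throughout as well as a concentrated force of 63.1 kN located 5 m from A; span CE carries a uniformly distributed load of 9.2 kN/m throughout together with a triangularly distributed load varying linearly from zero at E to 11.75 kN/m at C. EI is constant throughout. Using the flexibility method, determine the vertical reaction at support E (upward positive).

R_E = 50.13 kN

Insert a hinge at C; M_C is the redundant, and each span becomes simply supported.
End slopes at the hinge C, treating each span as simply supported:
  span AC: UDL 25: wL³/(24EI) = 533.3/EI
  span AC: point load 63.1 at a = 5: Pab(L + a)/(6LEI) = 256.3/EI
  span CE: UDL 9.2: wL³/(24EI) = 545.8/EI
  span CE: triangular load, peak 11.75: w₀L³/(45EI) = 371.8/EI
  relative rotation θ_0 = (789.7 + 917.6)/EI = 1707/EI
A unit hogging moment at C produces rotation L₁/(3EI) + L₂/(3EI) = 6.417/EI.
Compatibility: M_C·(L₁+L₂)/(3EI) = θ_0, giving M_C = 266.1 kN·m (hogging).
Span CE, ΣM about E: R_C^{CE}·11.25 = 1078 + 266.1, so R_C^{CE} = 119.5 kN and R_E = 169.6 − 119.5 = 50.13 kN.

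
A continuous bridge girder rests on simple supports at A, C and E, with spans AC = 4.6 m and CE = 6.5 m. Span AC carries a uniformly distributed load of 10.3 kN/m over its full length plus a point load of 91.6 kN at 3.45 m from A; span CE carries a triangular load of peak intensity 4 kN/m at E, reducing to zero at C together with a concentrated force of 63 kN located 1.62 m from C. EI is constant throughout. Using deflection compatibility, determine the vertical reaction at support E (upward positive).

R_E = 11.29 kN

Release continuity at C by inserting a hinge; the redundant is the internal moment M_C. The primary structure is two simply-supported spans AC and CE.
End slopes at the hinge C, treating each span as simply supported:
  span AC: UDL 10.3: wL³/(24EI) = 41.77/EI
  span AC: point load 91.6 at a = 3.45: Pab(L + a)/(6LEI) = 106/EI
  span CE: triangular load, peak 4: 7w₀L³/(360EI) = 21.36/EI
  span CE: point load 63 at a = 1.62: Pab(L + b)/(6LEI) = 145.3/EI
  relative rotation θ_0 = (147.8 + 166.7)/EI = 314.5/EI
A unit hogging moment at C produces rotation L₁/(3EI) + L₂/(3EI) = 3.7/EI.
Compatibility: M_C·(L₁+L₂)/(3EI) = θ_0, giving M_C = 84.99 kN·m (hogging).
Span CE, ΣM about E: R_C^{CE}·6.5 = 335.6 + 84.99, so R_C^{CE} = 64.71 kN and R_E = 76 − 64.71 = 11.29 kN.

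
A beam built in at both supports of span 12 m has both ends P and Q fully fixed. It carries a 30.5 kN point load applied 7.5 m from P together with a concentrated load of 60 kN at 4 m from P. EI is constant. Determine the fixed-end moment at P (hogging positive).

M_P = 138.8 kN·m

Release both end moments; the primary structure is a simply-supported span PQ with redundants M_P and M_Q.
End rotations of the released simple span under the applied load (×1/EI):
  at P: point load 30.5 at a = 7.5: Pab(L + b)/(6LEI) = 235.9/EI
  at Q: point load 30.5 at a = 7.5: Pab(L + a)/(6LEI) = 278.8/EI
  at P: point load 60 at a = 4: Pab(L + b)/(6LEI) = 533.3/EI
  at Q: point load 60 at a = 4: Pab(L + a)/(6LEI) = 426.7/EI
  θ_P0 = 769.2/EI,  θ_Q0 = 705.5/EI
Flexibility coefficients: a unit moment at one end gives L/(3EI) there and L/(6EI) at the far end, so f₁₁ = f₂₂ = 4/EI and f₁₂ = f₂₁ = 2/EI.
Compatibility — zero rotation at each built-in end:
  4 M_P + 2 M_Q = 769.2
  2 M_P + 4 M_Q = 705.5
Solving the pair gives M_P = 138.8 kN·m and M_Q = 106.9 kN·m (hogging).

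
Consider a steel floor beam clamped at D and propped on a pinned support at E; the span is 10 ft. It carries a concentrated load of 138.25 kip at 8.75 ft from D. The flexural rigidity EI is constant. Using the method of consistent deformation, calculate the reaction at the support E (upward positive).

Choose R_E as the redundant. The primary structure is the cantilever fixed at D.
Free-end deflection of the primary structure under the applied loading (downward +):
  point load 138.25 at a = 8.75: Pa²(3L − a)/(6EI) = 37488/EI
Flexibility coefficient — unit upward force at E: δ_{EE} = L³/(3EI) = 333.3/EI.
Compatibility at E: δ_0 − R_E·δ_{EE} = 0, so R_E = 37488/333.3 = 112.5 kip.

R_E = 112.5 kip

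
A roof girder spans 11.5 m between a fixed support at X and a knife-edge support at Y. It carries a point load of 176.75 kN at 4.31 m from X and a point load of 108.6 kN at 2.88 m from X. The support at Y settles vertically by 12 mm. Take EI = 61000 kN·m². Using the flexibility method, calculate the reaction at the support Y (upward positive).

R_Y = 40.51 kN

Remove the prop at Y; the released (primary) structure is a cantilever built in at X.
Primary-structure tip deflection at Y by superposition:
  point load 176.75 at a = 4.31: Pa²(3L − a)/(6EI) = 16521/EI
  point load 108.6 at a = 2.88: Pa²(3L − a)/(6EI) = 4747/EI
  δ_0 = 21268/EI
Tip deflection under a unit load at Y: L³/(3EI) = 507/EI.
With EI = 61000 kN·m²: δ_0 = 0.34865 m and δ_{YY} = 0.008311 m/kN.
Compatibility — the beam at Y must follow the support down by 0.012 m: δ_0 − R_Y·δ_{YY} = 0.012, so R_Y = (0.34865 − 0.012)/0.008311 = 40.51 kN.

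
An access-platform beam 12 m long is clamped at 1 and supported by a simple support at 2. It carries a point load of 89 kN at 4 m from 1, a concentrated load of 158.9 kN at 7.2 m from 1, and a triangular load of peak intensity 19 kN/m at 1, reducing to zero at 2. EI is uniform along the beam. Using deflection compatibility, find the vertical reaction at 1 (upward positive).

Choose R_2 as the redundant. The primary structure is the cantilever fixed at 1.
Primary-structure tip deflection at 2 by superposition:
  point load 89 at a = 4: Pa²(3L − a)/(6EI) = 7595/EI
  point load 158.9 at a = 7.2: Pa²(3L − a)/(6EI) = 39539/EI
  triangular load, peak 19 at the fixed end: w₀L⁴/(30EI) = 13133/EI
  δ_0 = 60267/EI
Flexibility coefficient — unit upward force at 2: δ_{22} = L³/(3EI) = 576/EI.
The prop prevents deflection at 2: R_2 = δ_0/δ_{22} = 60267/576 = 104.6 kN.
Vertical equilibrium: R_1 = ΣP − R_2 = 361.9 − 104.6 = 257.3 kN.

R_1 = 257.3 kN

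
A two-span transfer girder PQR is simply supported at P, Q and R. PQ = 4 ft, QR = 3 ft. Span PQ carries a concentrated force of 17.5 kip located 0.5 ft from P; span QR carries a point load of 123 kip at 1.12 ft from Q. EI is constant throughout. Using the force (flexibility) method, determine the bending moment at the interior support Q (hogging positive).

Release continuity at Q by inserting a hinge; the redundant is the internal moment M_Q. The primary structure is two simply-supported spans PQ and QR.
End slopes at the hinge Q, treating each span as simply supported:
  span PQ: point load 17.5 at a = 0.5: Pab(L + a)/(6LEI) = 5.742/EI
  span QR: point load 123 at a = 1.12: Pab(L + b)/(6LEI) = 70.21/EI
  relative rotation θ_0 = (5.742 + 70.21)/EI = 75.96/EI
A unit hogging moment at Q produces rotation L₁/(3EI) + L₂/(3EI) = 2.333/EI.
Compatibility: M_Q·(L₁+L₂)/(3EI) = θ_0, giving M_Q = 32.55 kip·ft (hogging).

M_Q = 32.55 kip·ft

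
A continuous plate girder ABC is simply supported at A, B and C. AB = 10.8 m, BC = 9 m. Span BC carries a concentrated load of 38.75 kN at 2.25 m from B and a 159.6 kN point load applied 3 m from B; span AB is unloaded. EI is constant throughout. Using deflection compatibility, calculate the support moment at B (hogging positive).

M_B = 146.9 kN·m

Insert a hinge at B; M_B is the redundant, and each span becomes simply supported.
End slopes at the hinge B, treating each span as simply supported:
  span BC: point load 38.75 at a = 2.25: Pab(L + b)/(6LEI) = 171.7/EI
  span BC: point load 159.6 at a = 3: Pab(L + b)/(6LEI) = 798/EI
  relative rotation θ_0 = (0 + 969.7)/EI = 969.7/EI
A unit hogging moment at B produces rotation L₁/(3EI) + L₂/(3EI) = 6.6/EI.
Compatibility: M_B·(L₁+L₂)/(3EI) = θ_0, giving M_B = 146.9 kN·m (hogging).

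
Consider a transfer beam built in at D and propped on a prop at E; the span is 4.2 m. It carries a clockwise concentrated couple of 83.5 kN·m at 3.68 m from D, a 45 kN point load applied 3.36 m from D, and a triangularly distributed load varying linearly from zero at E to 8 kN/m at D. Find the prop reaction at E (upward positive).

R_E = 64.4 kN

Choose R_E as the redundant. The primary structure is the cantilever fixed at D.
Free-end deflection of the primary structure under the applied loading (downward +):
  clockwise couple 83.5 at a = 3.68: M₀a(2L − a)/(2EI) = 725.2/EI
  point load 45 at a = 3.36: Pa²(3L − a)/(6EI) = 782.4/EI
  triangular load, peak 8 at the fixed end: w₀L⁴/(30EI) = 82.98/EI
  δ_0 = 1591/EI
Flexibility coefficient — unit upward force at E: δ_{EE} = L³/(3EI) = 24.7/EI.
Compatibility at E: δ_0 − R_E·δ_{EE} = 0, so R_E = 1591/24.7 = 64.4 kN.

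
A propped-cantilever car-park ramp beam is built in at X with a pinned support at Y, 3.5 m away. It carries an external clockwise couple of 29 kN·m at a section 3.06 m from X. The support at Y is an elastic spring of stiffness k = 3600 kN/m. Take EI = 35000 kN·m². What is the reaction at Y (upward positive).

R_Y = 7.28 kN

Take the reaction at Y as the redundant and release it; the primary structure is a cantilever fixed at X.
Free-end deflection of the primary structure under the applied loading (downward +):
  clockwise couple 29 at a = 3.06: M₀a(2L − a)/(2EI) = 174.8/EI
Flexibility coefficient — unit upward force at Y: δ_{YY} = L³/(3EI) = 14.29/EI.
With EI = 35000 kN·m²: δ_0 = 0.004995 m and δ_{YY} = 0.000408 m/kN.
Compatibility — the spring shortens by R_Y/k under the reaction it provides: δ_0 − R_Y·δ_{YY} = R_Y/k. With 1/k = 0.000278 m/kN, R_Y = δ_0 / (δ_{YY} + 1/k) = 0.004995 / (0.000408 + 0.000278) = 7.28 kN.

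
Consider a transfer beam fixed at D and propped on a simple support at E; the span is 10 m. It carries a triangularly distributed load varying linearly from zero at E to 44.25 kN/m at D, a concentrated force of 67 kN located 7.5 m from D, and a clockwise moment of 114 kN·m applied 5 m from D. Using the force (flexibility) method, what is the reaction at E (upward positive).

Remove the prop at E; the released (primary) structure is a cantilever built in at D.
Primary-structure tip deflection at E by superposition:
  triangular load, peak 44.25 at the fixed end: w₀L⁴/(30EI) = 14750/EI
  point load 67 at a = 7.5: Pa²(3L − a)/(6EI) = 14133/EI
  clockwise couple 114 at a = 5: M₀a(2L − a)/(2EI) = 4275/EI
  δ_0 = 33158/EI
Tip deflection under a unit load at E: L³/(3EI) = 333.3/EI.
The prop prevents deflection at E: R_E = δ_0/δ_{EE} = 33158/333.3 = 99.47 kN.

R_E = 99.47 kN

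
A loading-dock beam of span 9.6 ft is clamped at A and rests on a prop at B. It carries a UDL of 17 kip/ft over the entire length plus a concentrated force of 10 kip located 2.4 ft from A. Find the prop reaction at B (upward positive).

Remove the prop at B; the released (primary) structure is a cantilever built in at A.
Downward deflection at the released point B due to the loads:
  UDL 17: wL⁴/(8EI) = 18049/EI
  point load 10 at a = 2.4: Pa²(3L − a)/(6EI) = 253.4/EI
  δ_0 = 18302/EI
Flexibility coefficient — unit upward force at B: δ_{BB} = L³/(3EI) = 294.9/EI.
Compatibility at B: δ_0 − R_B·δ_{BB} = 0, so R_B = 18302/294.9 = 62.06 kip.

R_B = 62.06 kip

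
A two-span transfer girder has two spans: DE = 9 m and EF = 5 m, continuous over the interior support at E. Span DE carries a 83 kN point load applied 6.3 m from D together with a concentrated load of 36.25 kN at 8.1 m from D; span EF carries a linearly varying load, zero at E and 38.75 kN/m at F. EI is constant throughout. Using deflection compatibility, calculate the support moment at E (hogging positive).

M_E = 123.8 kN·m

Release continuity at E by inserting a hinge; the redundant is the internal moment M_E. The primary structure is two simply-supported spans DE and EF.
End slopes at the hinge E, treating each span as simply supported:
  span DE: point load 83 at a = 6.3: Pab(L + a)/(6LEI) = 400/EI
  span DE: point load 36.25 at a = 8.1: Pab(L + a)/(6LEI) = 83.68/EI
  span EF: triangular load, peak 38.75: 7w₀L³/(360EI) = 94.18/EI
  relative rotation θ_0 = (483.7 + 94.18)/EI = 577.9/EI
A unit hogging moment at E produces rotation L₁/(3EI) + L₂/(3EI) = 4.667/EI.
Slope continuity at E: θ_0 = M_E·4.667/EI, so M_E = 577.9/4.667 = 123.8 kN·m (hogging).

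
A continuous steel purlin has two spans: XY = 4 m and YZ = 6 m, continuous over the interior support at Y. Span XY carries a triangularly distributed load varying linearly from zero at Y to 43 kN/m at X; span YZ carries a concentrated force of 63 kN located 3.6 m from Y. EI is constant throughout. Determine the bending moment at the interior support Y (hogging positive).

M_Y = 54.16 kN·m

Release continuity at Y by inserting a hinge; the redundant is the internal moment M_Y. The primary structure is two simply-supported spans XY and YZ.
Rotations at Y on the released spans (each span's end-slope, ×1/EI):
  span XY: triangular load, peak 43: 7w₀L³/(360EI) = 53.51/EI
  span YZ: point load 63 at a = 3.6: Pab(L + b)/(6LEI) = 127/EI
  relative rotation θ_0 = (53.51 + 127)/EI = 180.5/EI
A unit hogging moment at Y produces rotation L₁/(3EI) + L₂/(3EI) = 3.333/EI.
Compatibility: M_Y·(L₁+L₂)/(3EI) = θ_0, giving M_Y = 54.16 kN·m (hogging).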